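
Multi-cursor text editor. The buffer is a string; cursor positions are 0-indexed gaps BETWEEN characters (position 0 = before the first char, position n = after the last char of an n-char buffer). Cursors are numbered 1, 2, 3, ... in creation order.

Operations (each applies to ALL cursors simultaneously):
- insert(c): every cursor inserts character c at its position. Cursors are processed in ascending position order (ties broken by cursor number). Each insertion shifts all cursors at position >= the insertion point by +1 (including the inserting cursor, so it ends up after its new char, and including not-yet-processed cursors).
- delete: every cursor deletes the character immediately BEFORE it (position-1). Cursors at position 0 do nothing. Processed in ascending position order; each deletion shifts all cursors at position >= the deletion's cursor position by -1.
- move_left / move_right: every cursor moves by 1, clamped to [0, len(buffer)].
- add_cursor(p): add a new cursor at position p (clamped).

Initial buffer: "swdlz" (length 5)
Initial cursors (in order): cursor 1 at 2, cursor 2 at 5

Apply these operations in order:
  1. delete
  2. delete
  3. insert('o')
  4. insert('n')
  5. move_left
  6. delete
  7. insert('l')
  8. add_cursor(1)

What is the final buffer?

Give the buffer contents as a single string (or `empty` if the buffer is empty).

Answer: lndln

Derivation:
After op 1 (delete): buffer="sdl" (len 3), cursors c1@1 c2@3, authorship ...
After op 2 (delete): buffer="d" (len 1), cursors c1@0 c2@1, authorship .
After op 3 (insert('o')): buffer="odo" (len 3), cursors c1@1 c2@3, authorship 1.2
After op 4 (insert('n')): buffer="ondon" (len 5), cursors c1@2 c2@5, authorship 11.22
After op 5 (move_left): buffer="ondon" (len 5), cursors c1@1 c2@4, authorship 11.22
After op 6 (delete): buffer="ndn" (len 3), cursors c1@0 c2@2, authorship 1.2
After op 7 (insert('l')): buffer="lndln" (len 5), cursors c1@1 c2@4, authorship 11.22
After op 8 (add_cursor(1)): buffer="lndln" (len 5), cursors c1@1 c3@1 c2@4, authorship 11.22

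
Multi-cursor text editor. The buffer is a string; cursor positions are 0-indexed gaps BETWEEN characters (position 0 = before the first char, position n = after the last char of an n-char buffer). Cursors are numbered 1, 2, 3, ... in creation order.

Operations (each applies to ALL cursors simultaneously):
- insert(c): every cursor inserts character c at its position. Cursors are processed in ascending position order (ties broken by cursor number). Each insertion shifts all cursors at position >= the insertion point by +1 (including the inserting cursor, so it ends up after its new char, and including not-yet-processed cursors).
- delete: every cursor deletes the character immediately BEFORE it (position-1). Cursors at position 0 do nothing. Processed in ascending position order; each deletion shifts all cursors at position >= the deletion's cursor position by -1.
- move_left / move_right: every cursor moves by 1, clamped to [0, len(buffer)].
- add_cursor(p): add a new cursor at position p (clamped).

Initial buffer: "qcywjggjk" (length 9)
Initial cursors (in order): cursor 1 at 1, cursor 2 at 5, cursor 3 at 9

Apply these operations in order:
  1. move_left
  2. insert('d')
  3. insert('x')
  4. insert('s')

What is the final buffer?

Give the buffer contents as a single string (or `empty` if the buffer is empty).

After op 1 (move_left): buffer="qcywjggjk" (len 9), cursors c1@0 c2@4 c3@8, authorship .........
After op 2 (insert('d')): buffer="dqcywdjggjdk" (len 12), cursors c1@1 c2@6 c3@11, authorship 1....2....3.
After op 3 (insert('x')): buffer="dxqcywdxjggjdxk" (len 15), cursors c1@2 c2@8 c3@14, authorship 11....22....33.
After op 4 (insert('s')): buffer="dxsqcywdxsjggjdxsk" (len 18), cursors c1@3 c2@10 c3@17, authorship 111....222....333.

Answer: dxsqcywdxsjggjdxsk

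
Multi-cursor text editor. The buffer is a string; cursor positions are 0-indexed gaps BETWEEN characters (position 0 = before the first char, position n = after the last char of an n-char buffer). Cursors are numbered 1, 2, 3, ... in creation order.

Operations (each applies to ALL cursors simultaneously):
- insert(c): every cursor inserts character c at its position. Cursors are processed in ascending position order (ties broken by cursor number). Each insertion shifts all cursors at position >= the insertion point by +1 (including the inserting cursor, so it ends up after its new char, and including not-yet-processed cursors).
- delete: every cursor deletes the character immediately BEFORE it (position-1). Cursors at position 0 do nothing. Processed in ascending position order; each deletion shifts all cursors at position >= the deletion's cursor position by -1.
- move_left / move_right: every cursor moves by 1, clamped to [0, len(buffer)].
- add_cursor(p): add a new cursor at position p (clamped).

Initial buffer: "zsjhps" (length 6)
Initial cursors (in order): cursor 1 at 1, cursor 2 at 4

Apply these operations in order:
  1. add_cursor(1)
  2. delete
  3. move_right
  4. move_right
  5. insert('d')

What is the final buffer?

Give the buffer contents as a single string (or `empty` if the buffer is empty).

After op 1 (add_cursor(1)): buffer="zsjhps" (len 6), cursors c1@1 c3@1 c2@4, authorship ......
After op 2 (delete): buffer="sjps" (len 4), cursors c1@0 c3@0 c2@2, authorship ....
After op 3 (move_right): buffer="sjps" (len 4), cursors c1@1 c3@1 c2@3, authorship ....
After op 4 (move_right): buffer="sjps" (len 4), cursors c1@2 c3@2 c2@4, authorship ....
After op 5 (insert('d')): buffer="sjddpsd" (len 7), cursors c1@4 c3@4 c2@7, authorship ..13..2

Answer: sjddpsd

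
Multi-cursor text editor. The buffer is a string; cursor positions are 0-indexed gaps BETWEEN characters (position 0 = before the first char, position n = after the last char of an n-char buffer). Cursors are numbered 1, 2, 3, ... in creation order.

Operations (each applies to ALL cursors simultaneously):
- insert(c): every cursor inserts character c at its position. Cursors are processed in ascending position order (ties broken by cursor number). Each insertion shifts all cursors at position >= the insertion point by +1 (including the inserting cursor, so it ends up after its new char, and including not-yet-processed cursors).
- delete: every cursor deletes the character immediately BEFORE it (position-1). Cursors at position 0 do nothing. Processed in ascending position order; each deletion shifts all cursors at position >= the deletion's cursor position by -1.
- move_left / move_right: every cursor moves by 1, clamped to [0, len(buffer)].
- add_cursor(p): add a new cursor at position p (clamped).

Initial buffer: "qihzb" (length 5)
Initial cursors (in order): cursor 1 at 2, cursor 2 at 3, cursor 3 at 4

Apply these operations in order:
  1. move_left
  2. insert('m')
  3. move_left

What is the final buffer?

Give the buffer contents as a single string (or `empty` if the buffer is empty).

Answer: qmimhmzb

Derivation:
After op 1 (move_left): buffer="qihzb" (len 5), cursors c1@1 c2@2 c3@3, authorship .....
After op 2 (insert('m')): buffer="qmimhmzb" (len 8), cursors c1@2 c2@4 c3@6, authorship .1.2.3..
After op 3 (move_left): buffer="qmimhmzb" (len 8), cursors c1@1 c2@3 c3@5, authorship .1.2.3..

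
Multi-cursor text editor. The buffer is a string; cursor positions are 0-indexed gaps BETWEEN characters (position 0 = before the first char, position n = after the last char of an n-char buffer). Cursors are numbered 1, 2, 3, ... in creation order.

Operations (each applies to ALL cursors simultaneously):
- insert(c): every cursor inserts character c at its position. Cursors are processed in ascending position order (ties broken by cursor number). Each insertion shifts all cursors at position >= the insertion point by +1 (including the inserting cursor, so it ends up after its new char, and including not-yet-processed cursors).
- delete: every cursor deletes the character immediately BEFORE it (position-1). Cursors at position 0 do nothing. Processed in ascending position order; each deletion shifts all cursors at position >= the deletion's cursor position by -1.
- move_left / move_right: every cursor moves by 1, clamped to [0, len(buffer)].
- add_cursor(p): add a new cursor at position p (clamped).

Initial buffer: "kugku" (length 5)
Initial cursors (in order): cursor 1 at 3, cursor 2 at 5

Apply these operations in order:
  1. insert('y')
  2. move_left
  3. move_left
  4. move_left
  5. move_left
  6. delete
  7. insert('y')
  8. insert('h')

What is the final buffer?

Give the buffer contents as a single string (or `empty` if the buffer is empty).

After op 1 (insert('y')): buffer="kugykuy" (len 7), cursors c1@4 c2@7, authorship ...1..2
After op 2 (move_left): buffer="kugykuy" (len 7), cursors c1@3 c2@6, authorship ...1..2
After op 3 (move_left): buffer="kugykuy" (len 7), cursors c1@2 c2@5, authorship ...1..2
After op 4 (move_left): buffer="kugykuy" (len 7), cursors c1@1 c2@4, authorship ...1..2
After op 5 (move_left): buffer="kugykuy" (len 7), cursors c1@0 c2@3, authorship ...1..2
After op 6 (delete): buffer="kuykuy" (len 6), cursors c1@0 c2@2, authorship ..1..2
After op 7 (insert('y')): buffer="ykuyykuy" (len 8), cursors c1@1 c2@4, authorship 1..21..2
After op 8 (insert('h')): buffer="yhkuyhykuy" (len 10), cursors c1@2 c2@6, authorship 11..221..2

Answer: yhkuyhykuy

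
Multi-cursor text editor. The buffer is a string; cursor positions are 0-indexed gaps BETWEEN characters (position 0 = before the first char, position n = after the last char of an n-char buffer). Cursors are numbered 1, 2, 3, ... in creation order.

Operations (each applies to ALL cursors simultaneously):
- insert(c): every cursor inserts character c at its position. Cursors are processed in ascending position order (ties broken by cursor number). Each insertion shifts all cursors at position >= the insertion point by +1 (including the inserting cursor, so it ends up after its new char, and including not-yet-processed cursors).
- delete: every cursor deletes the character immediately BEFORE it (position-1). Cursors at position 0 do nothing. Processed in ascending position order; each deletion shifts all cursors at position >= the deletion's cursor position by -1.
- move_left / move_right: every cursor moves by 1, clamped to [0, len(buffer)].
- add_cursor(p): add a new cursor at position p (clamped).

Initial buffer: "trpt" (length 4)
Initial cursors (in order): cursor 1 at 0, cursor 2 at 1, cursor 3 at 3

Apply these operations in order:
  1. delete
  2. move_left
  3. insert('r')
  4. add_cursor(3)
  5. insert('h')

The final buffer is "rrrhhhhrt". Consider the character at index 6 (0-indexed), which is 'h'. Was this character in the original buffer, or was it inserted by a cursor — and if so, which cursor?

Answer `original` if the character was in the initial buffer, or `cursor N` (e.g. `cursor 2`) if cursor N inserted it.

Answer: cursor 4

Derivation:
After op 1 (delete): buffer="rt" (len 2), cursors c1@0 c2@0 c3@1, authorship ..
After op 2 (move_left): buffer="rt" (len 2), cursors c1@0 c2@0 c3@0, authorship ..
After op 3 (insert('r')): buffer="rrrrt" (len 5), cursors c1@3 c2@3 c3@3, authorship 123..
After op 4 (add_cursor(3)): buffer="rrrrt" (len 5), cursors c1@3 c2@3 c3@3 c4@3, authorship 123..
After op 5 (insert('h')): buffer="rrrhhhhrt" (len 9), cursors c1@7 c2@7 c3@7 c4@7, authorship 1231234..
Authorship (.=original, N=cursor N): 1 2 3 1 2 3 4 . .
Index 6: author = 4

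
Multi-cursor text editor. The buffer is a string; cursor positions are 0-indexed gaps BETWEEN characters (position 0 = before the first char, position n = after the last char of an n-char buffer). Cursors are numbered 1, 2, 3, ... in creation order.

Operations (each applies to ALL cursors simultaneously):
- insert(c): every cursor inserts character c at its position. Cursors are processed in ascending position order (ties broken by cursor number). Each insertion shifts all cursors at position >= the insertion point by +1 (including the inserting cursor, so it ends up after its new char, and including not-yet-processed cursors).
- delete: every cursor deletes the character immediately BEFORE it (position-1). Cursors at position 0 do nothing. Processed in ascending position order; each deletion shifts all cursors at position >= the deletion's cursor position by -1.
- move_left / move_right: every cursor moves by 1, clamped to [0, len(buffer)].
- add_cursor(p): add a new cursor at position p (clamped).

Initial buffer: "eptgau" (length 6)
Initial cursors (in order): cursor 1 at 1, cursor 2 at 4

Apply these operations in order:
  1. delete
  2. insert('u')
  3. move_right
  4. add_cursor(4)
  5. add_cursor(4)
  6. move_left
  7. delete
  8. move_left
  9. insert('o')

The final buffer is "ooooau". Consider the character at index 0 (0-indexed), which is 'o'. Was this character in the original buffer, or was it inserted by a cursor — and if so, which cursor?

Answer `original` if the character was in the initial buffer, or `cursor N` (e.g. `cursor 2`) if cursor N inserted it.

Answer: cursor 1

Derivation:
After op 1 (delete): buffer="ptau" (len 4), cursors c1@0 c2@2, authorship ....
After op 2 (insert('u')): buffer="uptuau" (len 6), cursors c1@1 c2@4, authorship 1..2..
After op 3 (move_right): buffer="uptuau" (len 6), cursors c1@2 c2@5, authorship 1..2..
After op 4 (add_cursor(4)): buffer="uptuau" (len 6), cursors c1@2 c3@4 c2@5, authorship 1..2..
After op 5 (add_cursor(4)): buffer="uptuau" (len 6), cursors c1@2 c3@4 c4@4 c2@5, authorship 1..2..
After op 6 (move_left): buffer="uptuau" (len 6), cursors c1@1 c3@3 c4@3 c2@4, authorship 1..2..
After op 7 (delete): buffer="au" (len 2), cursors c1@0 c2@0 c3@0 c4@0, authorship ..
After op 8 (move_left): buffer="au" (len 2), cursors c1@0 c2@0 c3@0 c4@0, authorship ..
After op 9 (insert('o')): buffer="ooooau" (len 6), cursors c1@4 c2@4 c3@4 c4@4, authorship 1234..
Authorship (.=original, N=cursor N): 1 2 3 4 . .
Index 0: author = 1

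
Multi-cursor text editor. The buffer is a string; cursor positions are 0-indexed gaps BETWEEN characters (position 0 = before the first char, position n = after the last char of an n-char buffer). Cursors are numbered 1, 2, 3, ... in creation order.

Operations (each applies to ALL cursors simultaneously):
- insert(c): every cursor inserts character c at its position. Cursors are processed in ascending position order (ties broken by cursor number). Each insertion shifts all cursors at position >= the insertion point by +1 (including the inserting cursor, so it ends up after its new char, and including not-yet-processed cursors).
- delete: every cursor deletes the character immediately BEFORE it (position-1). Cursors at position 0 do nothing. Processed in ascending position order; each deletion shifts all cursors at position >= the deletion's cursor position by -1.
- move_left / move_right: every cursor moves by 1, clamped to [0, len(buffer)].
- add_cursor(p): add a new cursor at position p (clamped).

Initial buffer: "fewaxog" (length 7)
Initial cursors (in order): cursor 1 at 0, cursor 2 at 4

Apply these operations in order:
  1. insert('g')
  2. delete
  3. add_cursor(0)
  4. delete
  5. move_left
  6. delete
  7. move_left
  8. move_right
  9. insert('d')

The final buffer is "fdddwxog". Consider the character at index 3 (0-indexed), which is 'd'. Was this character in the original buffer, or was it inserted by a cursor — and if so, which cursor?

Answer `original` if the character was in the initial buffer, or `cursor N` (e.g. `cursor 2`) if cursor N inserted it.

Answer: cursor 3

Derivation:
After op 1 (insert('g')): buffer="gfewagxog" (len 9), cursors c1@1 c2@6, authorship 1....2...
After op 2 (delete): buffer="fewaxog" (len 7), cursors c1@0 c2@4, authorship .......
After op 3 (add_cursor(0)): buffer="fewaxog" (len 7), cursors c1@0 c3@0 c2@4, authorship .......
After op 4 (delete): buffer="fewxog" (len 6), cursors c1@0 c3@0 c2@3, authorship ......
After op 5 (move_left): buffer="fewxog" (len 6), cursors c1@0 c3@0 c2@2, authorship ......
After op 6 (delete): buffer="fwxog" (len 5), cursors c1@0 c3@0 c2@1, authorship .....
After op 7 (move_left): buffer="fwxog" (len 5), cursors c1@0 c2@0 c3@0, authorship .....
After op 8 (move_right): buffer="fwxog" (len 5), cursors c1@1 c2@1 c3@1, authorship .....
After op 9 (insert('d')): buffer="fdddwxog" (len 8), cursors c1@4 c2@4 c3@4, authorship .123....
Authorship (.=original, N=cursor N): . 1 2 3 . . . .
Index 3: author = 3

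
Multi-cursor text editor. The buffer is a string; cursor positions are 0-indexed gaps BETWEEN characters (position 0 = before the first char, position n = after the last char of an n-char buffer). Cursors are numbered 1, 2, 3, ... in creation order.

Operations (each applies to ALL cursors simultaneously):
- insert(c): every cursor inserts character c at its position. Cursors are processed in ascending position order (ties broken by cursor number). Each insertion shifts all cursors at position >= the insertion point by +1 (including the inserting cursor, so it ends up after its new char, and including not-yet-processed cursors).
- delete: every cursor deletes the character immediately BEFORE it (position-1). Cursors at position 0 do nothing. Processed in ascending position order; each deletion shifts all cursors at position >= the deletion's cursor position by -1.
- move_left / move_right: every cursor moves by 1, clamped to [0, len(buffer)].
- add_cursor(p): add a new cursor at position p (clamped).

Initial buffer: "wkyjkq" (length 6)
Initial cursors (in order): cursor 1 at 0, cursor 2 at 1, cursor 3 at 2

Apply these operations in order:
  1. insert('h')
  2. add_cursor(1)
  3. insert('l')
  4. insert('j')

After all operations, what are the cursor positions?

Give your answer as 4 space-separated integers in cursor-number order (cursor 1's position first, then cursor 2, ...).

Answer: 5 9 13 5

Derivation:
After op 1 (insert('h')): buffer="hwhkhyjkq" (len 9), cursors c1@1 c2@3 c3@5, authorship 1.2.3....
After op 2 (add_cursor(1)): buffer="hwhkhyjkq" (len 9), cursors c1@1 c4@1 c2@3 c3@5, authorship 1.2.3....
After op 3 (insert('l')): buffer="hllwhlkhlyjkq" (len 13), cursors c1@3 c4@3 c2@6 c3@9, authorship 114.22.33....
After op 4 (insert('j')): buffer="hlljjwhljkhljyjkq" (len 17), cursors c1@5 c4@5 c2@9 c3@13, authorship 11414.222.333....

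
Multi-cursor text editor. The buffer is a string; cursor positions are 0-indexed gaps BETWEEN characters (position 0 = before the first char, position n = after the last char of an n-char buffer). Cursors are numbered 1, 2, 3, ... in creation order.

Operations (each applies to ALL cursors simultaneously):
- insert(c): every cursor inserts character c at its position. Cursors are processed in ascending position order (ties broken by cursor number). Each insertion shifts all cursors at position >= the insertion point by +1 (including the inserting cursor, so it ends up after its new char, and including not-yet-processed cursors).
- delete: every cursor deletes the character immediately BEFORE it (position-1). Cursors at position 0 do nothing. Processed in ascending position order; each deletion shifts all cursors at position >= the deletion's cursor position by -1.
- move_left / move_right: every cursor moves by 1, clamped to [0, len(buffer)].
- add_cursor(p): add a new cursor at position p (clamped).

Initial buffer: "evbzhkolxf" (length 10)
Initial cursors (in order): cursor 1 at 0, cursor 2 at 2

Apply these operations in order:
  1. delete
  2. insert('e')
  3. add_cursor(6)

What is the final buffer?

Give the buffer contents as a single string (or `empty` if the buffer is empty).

Answer: eeebzhkolxf

Derivation:
After op 1 (delete): buffer="ebzhkolxf" (len 9), cursors c1@0 c2@1, authorship .........
After op 2 (insert('e')): buffer="eeebzhkolxf" (len 11), cursors c1@1 c2@3, authorship 1.2........
After op 3 (add_cursor(6)): buffer="eeebzhkolxf" (len 11), cursors c1@1 c2@3 c3@6, authorship 1.2........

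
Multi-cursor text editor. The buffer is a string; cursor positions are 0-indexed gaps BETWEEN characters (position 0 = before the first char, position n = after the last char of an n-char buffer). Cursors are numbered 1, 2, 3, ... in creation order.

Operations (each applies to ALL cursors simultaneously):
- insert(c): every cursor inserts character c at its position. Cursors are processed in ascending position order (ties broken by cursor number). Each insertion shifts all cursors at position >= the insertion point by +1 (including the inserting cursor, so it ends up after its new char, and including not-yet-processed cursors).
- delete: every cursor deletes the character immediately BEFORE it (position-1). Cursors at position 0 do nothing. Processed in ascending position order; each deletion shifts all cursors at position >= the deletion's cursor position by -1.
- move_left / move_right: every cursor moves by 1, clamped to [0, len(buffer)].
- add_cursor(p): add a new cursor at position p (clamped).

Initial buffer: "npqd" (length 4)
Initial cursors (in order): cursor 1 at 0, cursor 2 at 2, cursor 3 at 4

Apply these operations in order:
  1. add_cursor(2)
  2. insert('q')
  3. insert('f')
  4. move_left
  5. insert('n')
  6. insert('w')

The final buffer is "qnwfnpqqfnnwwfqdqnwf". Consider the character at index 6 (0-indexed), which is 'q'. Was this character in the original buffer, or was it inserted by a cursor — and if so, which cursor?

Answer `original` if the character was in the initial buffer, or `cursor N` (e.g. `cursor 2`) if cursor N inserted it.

After op 1 (add_cursor(2)): buffer="npqd" (len 4), cursors c1@0 c2@2 c4@2 c3@4, authorship ....
After op 2 (insert('q')): buffer="qnpqqqdq" (len 8), cursors c1@1 c2@5 c4@5 c3@8, authorship 1..24..3
After op 3 (insert('f')): buffer="qfnpqqffqdqf" (len 12), cursors c1@2 c2@8 c4@8 c3@12, authorship 11..2424..33
After op 4 (move_left): buffer="qfnpqqffqdqf" (len 12), cursors c1@1 c2@7 c4@7 c3@11, authorship 11..2424..33
After op 5 (insert('n')): buffer="qnfnpqqfnnfqdqnf" (len 16), cursors c1@2 c2@10 c4@10 c3@15, authorship 111..242244..333
After op 6 (insert('w')): buffer="qnwfnpqqfnnwwfqdqnwf" (len 20), cursors c1@3 c2@13 c4@13 c3@19, authorship 1111..24224244..3333
Authorship (.=original, N=cursor N): 1 1 1 1 . . 2 4 2 2 4 2 4 4 . . 3 3 3 3
Index 6: author = 2

Answer: cursor 2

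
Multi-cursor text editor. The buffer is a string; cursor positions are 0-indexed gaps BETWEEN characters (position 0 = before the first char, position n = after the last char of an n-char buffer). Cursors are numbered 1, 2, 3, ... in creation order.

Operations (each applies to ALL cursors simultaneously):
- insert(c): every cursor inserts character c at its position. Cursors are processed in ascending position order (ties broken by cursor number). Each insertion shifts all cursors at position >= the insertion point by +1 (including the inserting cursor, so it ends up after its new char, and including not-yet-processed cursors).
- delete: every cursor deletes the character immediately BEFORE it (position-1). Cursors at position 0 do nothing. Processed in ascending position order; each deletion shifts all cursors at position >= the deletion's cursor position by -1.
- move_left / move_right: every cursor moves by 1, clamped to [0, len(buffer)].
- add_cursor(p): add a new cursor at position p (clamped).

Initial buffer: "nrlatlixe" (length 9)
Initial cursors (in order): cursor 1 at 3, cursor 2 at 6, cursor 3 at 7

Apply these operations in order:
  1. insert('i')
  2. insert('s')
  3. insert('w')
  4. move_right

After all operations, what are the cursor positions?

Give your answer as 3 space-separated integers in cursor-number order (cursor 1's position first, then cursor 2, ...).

Answer: 7 13 17

Derivation:
After op 1 (insert('i')): buffer="nrliatliiixe" (len 12), cursors c1@4 c2@8 c3@10, authorship ...1...2.3..
After op 2 (insert('s')): buffer="nrlisatlisiisxe" (len 15), cursors c1@5 c2@10 c3@13, authorship ...11...22.33..
After op 3 (insert('w')): buffer="nrliswatliswiiswxe" (len 18), cursors c1@6 c2@12 c3@16, authorship ...111...222.333..
After op 4 (move_right): buffer="nrliswatliswiiswxe" (len 18), cursors c1@7 c2@13 c3@17, authorship ...111...222.333..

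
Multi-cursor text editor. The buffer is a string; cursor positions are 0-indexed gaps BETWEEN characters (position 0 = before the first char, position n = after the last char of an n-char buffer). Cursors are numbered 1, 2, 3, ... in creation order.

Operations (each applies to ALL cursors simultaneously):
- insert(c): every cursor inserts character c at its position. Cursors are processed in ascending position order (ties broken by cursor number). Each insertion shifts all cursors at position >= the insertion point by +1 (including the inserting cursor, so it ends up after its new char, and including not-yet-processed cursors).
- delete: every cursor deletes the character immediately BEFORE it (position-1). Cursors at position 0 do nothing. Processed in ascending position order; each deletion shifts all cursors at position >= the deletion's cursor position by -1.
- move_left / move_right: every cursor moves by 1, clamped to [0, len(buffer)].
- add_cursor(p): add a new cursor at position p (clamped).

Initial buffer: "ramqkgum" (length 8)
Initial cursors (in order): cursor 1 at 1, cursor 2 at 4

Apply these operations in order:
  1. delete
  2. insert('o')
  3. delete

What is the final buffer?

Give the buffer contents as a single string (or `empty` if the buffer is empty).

Answer: amkgum

Derivation:
After op 1 (delete): buffer="amkgum" (len 6), cursors c1@0 c2@2, authorship ......
After op 2 (insert('o')): buffer="oamokgum" (len 8), cursors c1@1 c2@4, authorship 1..2....
After op 3 (delete): buffer="amkgum" (len 6), cursors c1@0 c2@2, authorship ......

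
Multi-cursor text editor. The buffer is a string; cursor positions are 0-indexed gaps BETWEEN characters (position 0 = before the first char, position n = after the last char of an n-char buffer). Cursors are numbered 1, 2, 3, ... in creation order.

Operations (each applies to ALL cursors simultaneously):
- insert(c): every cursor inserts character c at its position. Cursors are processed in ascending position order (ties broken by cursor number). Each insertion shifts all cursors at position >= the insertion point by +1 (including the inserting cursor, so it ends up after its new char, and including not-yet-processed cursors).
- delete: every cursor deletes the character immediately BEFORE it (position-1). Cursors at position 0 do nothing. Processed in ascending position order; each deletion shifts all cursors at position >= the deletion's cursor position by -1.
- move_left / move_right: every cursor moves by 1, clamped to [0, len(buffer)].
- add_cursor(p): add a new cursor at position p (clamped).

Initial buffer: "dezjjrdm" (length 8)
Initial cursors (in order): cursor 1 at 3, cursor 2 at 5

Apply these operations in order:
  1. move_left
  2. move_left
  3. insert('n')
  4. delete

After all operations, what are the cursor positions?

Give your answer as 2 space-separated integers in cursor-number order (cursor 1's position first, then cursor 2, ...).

After op 1 (move_left): buffer="dezjjrdm" (len 8), cursors c1@2 c2@4, authorship ........
After op 2 (move_left): buffer="dezjjrdm" (len 8), cursors c1@1 c2@3, authorship ........
After op 3 (insert('n')): buffer="dneznjjrdm" (len 10), cursors c1@2 c2@5, authorship .1..2.....
After op 4 (delete): buffer="dezjjrdm" (len 8), cursors c1@1 c2@3, authorship ........

Answer: 1 3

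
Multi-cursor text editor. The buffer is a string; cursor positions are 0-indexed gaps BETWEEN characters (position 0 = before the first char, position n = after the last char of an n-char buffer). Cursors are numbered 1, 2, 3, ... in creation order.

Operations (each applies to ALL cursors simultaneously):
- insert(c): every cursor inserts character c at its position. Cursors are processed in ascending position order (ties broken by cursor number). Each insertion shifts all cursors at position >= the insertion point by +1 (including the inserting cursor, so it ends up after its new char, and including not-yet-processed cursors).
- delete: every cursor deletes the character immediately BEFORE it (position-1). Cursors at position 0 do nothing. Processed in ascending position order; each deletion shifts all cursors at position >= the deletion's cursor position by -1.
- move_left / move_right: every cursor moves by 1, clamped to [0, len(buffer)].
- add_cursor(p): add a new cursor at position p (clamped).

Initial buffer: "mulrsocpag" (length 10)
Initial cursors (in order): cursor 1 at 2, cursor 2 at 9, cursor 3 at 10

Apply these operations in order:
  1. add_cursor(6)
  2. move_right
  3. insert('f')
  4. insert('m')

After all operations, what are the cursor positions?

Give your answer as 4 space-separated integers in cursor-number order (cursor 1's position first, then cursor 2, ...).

Answer: 5 18 18 11

Derivation:
After op 1 (add_cursor(6)): buffer="mulrsocpag" (len 10), cursors c1@2 c4@6 c2@9 c3@10, authorship ..........
After op 2 (move_right): buffer="mulrsocpag" (len 10), cursors c1@3 c4@7 c2@10 c3@10, authorship ..........
After op 3 (insert('f')): buffer="mulfrsocfpagff" (len 14), cursors c1@4 c4@9 c2@14 c3@14, authorship ...1....4...23
After op 4 (insert('m')): buffer="mulfmrsocfmpagffmm" (len 18), cursors c1@5 c4@11 c2@18 c3@18, authorship ...11....44...2323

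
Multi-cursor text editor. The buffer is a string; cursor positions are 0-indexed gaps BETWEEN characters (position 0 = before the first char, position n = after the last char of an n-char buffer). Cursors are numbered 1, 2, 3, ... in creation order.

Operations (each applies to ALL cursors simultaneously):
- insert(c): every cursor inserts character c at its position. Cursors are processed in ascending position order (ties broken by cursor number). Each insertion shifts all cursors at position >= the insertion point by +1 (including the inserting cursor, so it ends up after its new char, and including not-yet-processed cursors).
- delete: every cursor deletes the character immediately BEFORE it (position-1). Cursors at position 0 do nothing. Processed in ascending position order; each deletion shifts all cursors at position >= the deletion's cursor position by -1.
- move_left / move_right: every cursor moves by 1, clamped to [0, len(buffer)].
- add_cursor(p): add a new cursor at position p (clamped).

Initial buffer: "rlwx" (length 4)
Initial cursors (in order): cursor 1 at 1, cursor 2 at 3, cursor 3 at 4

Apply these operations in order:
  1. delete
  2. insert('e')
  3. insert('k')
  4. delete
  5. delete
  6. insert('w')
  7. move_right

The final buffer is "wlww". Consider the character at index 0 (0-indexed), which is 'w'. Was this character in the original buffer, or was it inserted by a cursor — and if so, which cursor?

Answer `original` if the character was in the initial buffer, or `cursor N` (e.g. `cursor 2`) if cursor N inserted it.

Answer: cursor 1

Derivation:
After op 1 (delete): buffer="l" (len 1), cursors c1@0 c2@1 c3@1, authorship .
After op 2 (insert('e')): buffer="elee" (len 4), cursors c1@1 c2@4 c3@4, authorship 1.23
After op 3 (insert('k')): buffer="ekleekk" (len 7), cursors c1@2 c2@7 c3@7, authorship 11.2323
After op 4 (delete): buffer="elee" (len 4), cursors c1@1 c2@4 c3@4, authorship 1.23
After op 5 (delete): buffer="l" (len 1), cursors c1@0 c2@1 c3@1, authorship .
After op 6 (insert('w')): buffer="wlww" (len 4), cursors c1@1 c2@4 c3@4, authorship 1.23
After op 7 (move_right): buffer="wlww" (len 4), cursors c1@2 c2@4 c3@4, authorship 1.23
Authorship (.=original, N=cursor N): 1 . 2 3
Index 0: author = 1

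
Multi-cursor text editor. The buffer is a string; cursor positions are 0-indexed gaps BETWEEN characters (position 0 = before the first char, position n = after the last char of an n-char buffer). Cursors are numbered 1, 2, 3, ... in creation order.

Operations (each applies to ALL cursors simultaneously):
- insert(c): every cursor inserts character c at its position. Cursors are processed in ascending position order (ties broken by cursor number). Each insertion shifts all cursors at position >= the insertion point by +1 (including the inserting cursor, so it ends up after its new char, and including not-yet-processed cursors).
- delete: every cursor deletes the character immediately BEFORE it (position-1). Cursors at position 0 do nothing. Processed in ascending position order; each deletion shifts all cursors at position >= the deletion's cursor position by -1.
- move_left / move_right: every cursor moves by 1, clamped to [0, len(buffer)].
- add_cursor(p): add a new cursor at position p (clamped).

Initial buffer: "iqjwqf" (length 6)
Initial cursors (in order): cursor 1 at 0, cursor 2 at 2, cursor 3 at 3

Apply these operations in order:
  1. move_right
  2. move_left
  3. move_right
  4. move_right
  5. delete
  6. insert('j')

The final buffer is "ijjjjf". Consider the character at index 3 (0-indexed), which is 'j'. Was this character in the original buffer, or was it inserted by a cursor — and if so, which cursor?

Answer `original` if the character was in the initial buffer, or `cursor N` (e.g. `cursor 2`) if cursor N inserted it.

Answer: cursor 2

Derivation:
After op 1 (move_right): buffer="iqjwqf" (len 6), cursors c1@1 c2@3 c3@4, authorship ......
After op 2 (move_left): buffer="iqjwqf" (len 6), cursors c1@0 c2@2 c3@3, authorship ......
After op 3 (move_right): buffer="iqjwqf" (len 6), cursors c1@1 c2@3 c3@4, authorship ......
After op 4 (move_right): buffer="iqjwqf" (len 6), cursors c1@2 c2@4 c3@5, authorship ......
After op 5 (delete): buffer="ijf" (len 3), cursors c1@1 c2@2 c3@2, authorship ...
After op 6 (insert('j')): buffer="ijjjjf" (len 6), cursors c1@2 c2@5 c3@5, authorship .1.23.
Authorship (.=original, N=cursor N): . 1 . 2 3 .
Index 3: author = 2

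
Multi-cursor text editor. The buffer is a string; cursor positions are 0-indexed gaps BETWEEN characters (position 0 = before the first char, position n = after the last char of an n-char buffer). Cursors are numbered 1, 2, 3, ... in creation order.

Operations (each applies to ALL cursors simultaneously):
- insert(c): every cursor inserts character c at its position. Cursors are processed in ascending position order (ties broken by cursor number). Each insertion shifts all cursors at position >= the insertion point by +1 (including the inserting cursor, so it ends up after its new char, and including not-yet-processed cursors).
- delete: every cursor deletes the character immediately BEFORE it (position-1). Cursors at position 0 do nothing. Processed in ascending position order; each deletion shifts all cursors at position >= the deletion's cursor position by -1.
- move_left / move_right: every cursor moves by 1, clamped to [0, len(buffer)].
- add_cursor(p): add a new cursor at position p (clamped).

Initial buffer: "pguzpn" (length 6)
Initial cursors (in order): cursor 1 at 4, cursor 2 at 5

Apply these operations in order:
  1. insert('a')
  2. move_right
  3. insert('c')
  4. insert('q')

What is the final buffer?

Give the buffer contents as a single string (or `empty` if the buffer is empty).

Answer: pguzapcqancq

Derivation:
After op 1 (insert('a')): buffer="pguzapan" (len 8), cursors c1@5 c2@7, authorship ....1.2.
After op 2 (move_right): buffer="pguzapan" (len 8), cursors c1@6 c2@8, authorship ....1.2.
After op 3 (insert('c')): buffer="pguzapcanc" (len 10), cursors c1@7 c2@10, authorship ....1.12.2
After op 4 (insert('q')): buffer="pguzapcqancq" (len 12), cursors c1@8 c2@12, authorship ....1.112.22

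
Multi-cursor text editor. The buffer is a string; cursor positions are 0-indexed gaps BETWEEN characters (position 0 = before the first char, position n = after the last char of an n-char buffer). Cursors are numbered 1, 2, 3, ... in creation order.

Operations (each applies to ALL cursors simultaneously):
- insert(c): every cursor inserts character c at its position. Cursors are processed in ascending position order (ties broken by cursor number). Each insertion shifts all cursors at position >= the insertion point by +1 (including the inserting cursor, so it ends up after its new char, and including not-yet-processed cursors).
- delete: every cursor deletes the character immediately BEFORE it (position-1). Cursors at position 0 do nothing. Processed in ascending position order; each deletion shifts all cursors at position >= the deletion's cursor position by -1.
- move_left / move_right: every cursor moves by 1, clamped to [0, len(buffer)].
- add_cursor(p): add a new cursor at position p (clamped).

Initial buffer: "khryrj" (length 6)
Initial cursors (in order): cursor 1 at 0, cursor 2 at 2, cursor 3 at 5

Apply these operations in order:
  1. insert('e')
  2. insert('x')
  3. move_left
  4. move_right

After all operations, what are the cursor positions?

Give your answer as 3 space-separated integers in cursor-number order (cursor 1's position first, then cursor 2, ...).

After op 1 (insert('e')): buffer="ekheryrej" (len 9), cursors c1@1 c2@4 c3@8, authorship 1..2...3.
After op 2 (insert('x')): buffer="exkhexryrexj" (len 12), cursors c1@2 c2@6 c3@11, authorship 11..22...33.
After op 3 (move_left): buffer="exkhexryrexj" (len 12), cursors c1@1 c2@5 c3@10, authorship 11..22...33.
After op 4 (move_right): buffer="exkhexryrexj" (len 12), cursors c1@2 c2@6 c3@11, authorship 11..22...33.

Answer: 2 6 11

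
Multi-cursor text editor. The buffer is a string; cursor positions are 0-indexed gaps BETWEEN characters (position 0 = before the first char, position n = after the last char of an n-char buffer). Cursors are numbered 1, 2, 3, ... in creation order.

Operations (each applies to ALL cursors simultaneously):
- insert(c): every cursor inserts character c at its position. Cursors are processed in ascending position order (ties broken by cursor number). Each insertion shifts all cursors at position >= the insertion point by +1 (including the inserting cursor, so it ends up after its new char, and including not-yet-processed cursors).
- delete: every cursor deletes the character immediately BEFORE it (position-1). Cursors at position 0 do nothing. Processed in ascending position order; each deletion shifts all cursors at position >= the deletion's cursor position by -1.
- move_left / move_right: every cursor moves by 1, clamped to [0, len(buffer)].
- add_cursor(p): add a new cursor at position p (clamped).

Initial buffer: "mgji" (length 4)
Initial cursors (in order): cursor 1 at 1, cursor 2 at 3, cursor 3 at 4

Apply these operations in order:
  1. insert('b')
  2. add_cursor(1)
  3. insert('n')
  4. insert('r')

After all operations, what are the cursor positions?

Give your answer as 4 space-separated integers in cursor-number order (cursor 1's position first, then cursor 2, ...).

Answer: 6 11 15 3

Derivation:
After op 1 (insert('b')): buffer="mbgjbib" (len 7), cursors c1@2 c2@5 c3@7, authorship .1..2.3
After op 2 (add_cursor(1)): buffer="mbgjbib" (len 7), cursors c4@1 c1@2 c2@5 c3@7, authorship .1..2.3
After op 3 (insert('n')): buffer="mnbngjbnibn" (len 11), cursors c4@2 c1@4 c2@8 c3@11, authorship .411..22.33
After op 4 (insert('r')): buffer="mnrbnrgjbnribnr" (len 15), cursors c4@3 c1@6 c2@11 c3@15, authorship .44111..222.333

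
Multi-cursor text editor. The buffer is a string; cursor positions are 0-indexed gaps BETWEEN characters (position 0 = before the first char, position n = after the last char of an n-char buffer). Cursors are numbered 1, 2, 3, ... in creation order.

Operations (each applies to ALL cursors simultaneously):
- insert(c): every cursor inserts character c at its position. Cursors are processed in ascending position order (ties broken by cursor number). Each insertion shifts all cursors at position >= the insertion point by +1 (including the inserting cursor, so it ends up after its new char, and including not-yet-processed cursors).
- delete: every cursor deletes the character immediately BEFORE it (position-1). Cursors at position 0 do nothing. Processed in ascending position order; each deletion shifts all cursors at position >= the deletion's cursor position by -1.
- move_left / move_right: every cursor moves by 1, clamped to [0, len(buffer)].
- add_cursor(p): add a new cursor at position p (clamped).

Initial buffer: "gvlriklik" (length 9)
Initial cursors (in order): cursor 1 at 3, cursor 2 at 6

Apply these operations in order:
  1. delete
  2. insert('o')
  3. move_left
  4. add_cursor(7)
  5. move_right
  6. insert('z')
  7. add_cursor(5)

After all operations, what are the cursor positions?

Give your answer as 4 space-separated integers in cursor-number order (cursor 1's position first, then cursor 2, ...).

Answer: 4 8 11 5

Derivation:
After op 1 (delete): buffer="gvrilik" (len 7), cursors c1@2 c2@4, authorship .......
After op 2 (insert('o')): buffer="gvoriolik" (len 9), cursors c1@3 c2@6, authorship ..1..2...
After op 3 (move_left): buffer="gvoriolik" (len 9), cursors c1@2 c2@5, authorship ..1..2...
After op 4 (add_cursor(7)): buffer="gvoriolik" (len 9), cursors c1@2 c2@5 c3@7, authorship ..1..2...
After op 5 (move_right): buffer="gvoriolik" (len 9), cursors c1@3 c2@6 c3@8, authorship ..1..2...
After op 6 (insert('z')): buffer="gvozriozlizk" (len 12), cursors c1@4 c2@8 c3@11, authorship ..11..22..3.
After op 7 (add_cursor(5)): buffer="gvozriozlizk" (len 12), cursors c1@4 c4@5 c2@8 c3@11, authorship ..11..22..3.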